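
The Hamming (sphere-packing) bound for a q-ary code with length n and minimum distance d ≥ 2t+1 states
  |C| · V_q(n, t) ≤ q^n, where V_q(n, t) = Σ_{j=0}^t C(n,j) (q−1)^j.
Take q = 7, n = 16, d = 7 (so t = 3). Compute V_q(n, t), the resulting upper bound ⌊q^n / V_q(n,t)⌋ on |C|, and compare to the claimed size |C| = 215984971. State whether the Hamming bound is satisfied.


V_q(n, t) = 125377, q^n = 33232930569601, Hamming bound = 265064011, |C| = 215984971 ≤ bound (satisfied).

Step 1: Compute V_q(n, t) = Σ_{j=0}^3 C(n, j) (q−1)^j.
  j = 0: C(16,0)·(6)^0 = 1·1 = 1.
  j = 1: C(16,1)·(6)^1 = 16·6 = 96.
  j = 2: C(16,2)·(6)^2 = 120·36 = 4320.
  j = 3: C(16,3)·(6)^3 = 560·216 = 120960.
  V_q(n, t) = 1 + 96 + 4320 + 120960 = 125377.
Step 2: q^n = 7^16 = 33232930569601.
Step 3: Hamming bound ⌊q^n / V_q(n,t)⌋ = ⌊33232930569601/125377⌋ = 265064011.
Step 4: Compare |C| = 215984971 to 265064011: satisfied.
The claimed |C| lies below the Hamming bound.


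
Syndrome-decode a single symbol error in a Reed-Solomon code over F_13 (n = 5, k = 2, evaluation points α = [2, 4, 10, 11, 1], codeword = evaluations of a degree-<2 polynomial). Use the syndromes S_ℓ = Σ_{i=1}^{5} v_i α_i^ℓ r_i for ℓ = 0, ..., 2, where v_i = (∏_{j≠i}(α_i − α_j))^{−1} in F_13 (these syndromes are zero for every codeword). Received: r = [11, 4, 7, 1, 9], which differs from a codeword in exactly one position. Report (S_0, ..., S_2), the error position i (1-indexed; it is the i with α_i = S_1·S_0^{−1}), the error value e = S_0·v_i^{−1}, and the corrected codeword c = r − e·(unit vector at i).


S = (5, 10, 7), error at position 1, error magnitude e = 8, c = [3, 4, 7, 1, 9].

Step 1: column multipliers v_i = (∏_{j≠i}(α_i − α_j))^{−1} mod 13.
  i = 1 (α = 2): (2−4)(2−10)(2−11)(2−1) = (−2)·(−8)·(−9)·1 = −144 ≡ 12, so v_1 = 12^{−1} = 12 (mod 13).
  i = 2 (α = 4): (4−2)(4−10)(4−11)(4−1) = 2·(−6)·(−7)·3 = 252 ≡ 5, so v_2 = 5^{−1} = 8 (mod 13).
  i = 3 (α = 10): (10−2)(10−4)(10−11)(10−1) = 8·6·(−1)·9 = −432 ≡ 10, so v_3 = 10^{−1} = 4 (mod 13).
  i = 4 (α = 11): (11−2)(11−4)(11−10)(11−1) = 9·7·1·10 = 630 ≡ 6, so v_4 = 6^{−1} = 11 (mod 13).
  i = 5 (α = 1): (1−2)(1−4)(1−10)(1−11) = (−1)·(−3)·(−9)·(−10) = 270 ≡ 10, so v_5 = 10^{−1} = 4 (mod 13).
  v = [12, 8, 4, 11, 4].
Step 2: syndromes of r = [11, 4, 7, 1, 9] (all sums mod 13).
  S_0 = Σ v_i r_i = 12·11 + 8·4 + 4·7 + 11·1 + 4·9 = 239 ≡ 5.
  S_1 = Σ v_i α_i r_i = 12·2·11 + 8·4·4 + 4·10·7 + 11·11·1 + 4·1·9 = 829 ≡ 10.
  α_i^2 mod 13 = [4, 3, 9, 4, 1].
  S_2 = Σ v_i α_i^2 r_i = 12·4·11 + 8·3·4 + 4·9·7 + 11·4·1 + 4·1·9 = 956 ≡ 7.
  S = (5, 10, 7) ≠ 0, so r is not a codeword (an error is present).
Step 3: locate the error. For a single error e at position i, S_ℓ = v_i·e·α_i^ℓ, so α_err = S_1/S_0.
  S_0^{−1} = 5^{−1} = 8 (mod 13), so α_err = 10·8 = 80 ≡ 2 = α_1. Error position i = 1.
  Consistency check: S_2/S_1 = 7·4 = 28 ≡ 2 = α_err ✓ (single-error assumption holds).
Step 4: error magnitude e = S_0/v_1 = S_0·∏_{j≠1}(α_1 − α_j) = 5·12 = 60 ≡ 8 (mod 13).
Step 5: correct position 1: c_1 = r_1 − e = 11 − 8 ≡ 3 (mod 13). Hence c = [3, 4, 7, 1, 9].
  Check: interpolating c through the α_i gives m(x) = 2 + 7·x (degree < 2) with m(α_i) = c_i for every i, so c is indeed a codeword.


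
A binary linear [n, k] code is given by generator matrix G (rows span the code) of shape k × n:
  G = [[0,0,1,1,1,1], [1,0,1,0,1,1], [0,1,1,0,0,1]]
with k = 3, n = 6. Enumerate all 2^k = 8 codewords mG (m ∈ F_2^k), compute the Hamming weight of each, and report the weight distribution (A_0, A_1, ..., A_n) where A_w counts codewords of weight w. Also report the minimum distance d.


Weight distribution: A_0 = 1, A_2 = 1, A_3 = 3, A_4 = 2, A_5 = 1. Minimum distance d = 2.

Enumerate all 2^3 = 8 messages m ∈ F_2^3.
For each, compute codeword c = mG in F_2^6, then tally its weight.
  m = 000 → c = 000000, weight = 0.
  m = 100 → c = 001111, weight = 4.
  m = 010 → c = 101011, weight = 4.
  m = 110 → c = 100100, weight = 2.
  m = 001 → c = 011001, weight = 3.
  m = 101 → c = 010110, weight = 3.
  m = 011 → c = 110010, weight = 3.
  m = 111 → c = 111101, weight = 5.
Tally weights:
  weight 0: 1 codewords.
  weight 2: 1 codewords.
  weight 3: 3 codewords.
  weight 4: 2 codewords.
  weight 5: 1 codewords.
Minimum distance d = smallest w > 0 with A_w > 0 = 2.
Sanity: Σ A_w = 8 = 2^3 = 8 ✓.


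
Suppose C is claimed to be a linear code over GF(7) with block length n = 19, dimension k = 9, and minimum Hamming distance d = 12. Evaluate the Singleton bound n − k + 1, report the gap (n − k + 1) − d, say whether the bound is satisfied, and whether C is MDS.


Singleton RHS = n − k + 1 = 11, slack = -1, bound violated (no such code; not MDS).

Singleton bound: d ≤ n − k + 1.
Here n = 19, k = 9, so n − k + 1 = 11.
Given d = 12, check d ≤ 11: NO.
Slack = (n − k + 1) − d = -1.
The slack is negative: d = 12 exceeds n − k + 1 = 11 by 1, so the Singleton bound is violated and no linear [19, 9, 12]_7 code can exist. In particular it is not MDS (MDS requires d = n − k + 1 exactly).
Description: the claimed parameters are [19, 9, 12]_7; such a code would be impossible (violates the Singleton bound).


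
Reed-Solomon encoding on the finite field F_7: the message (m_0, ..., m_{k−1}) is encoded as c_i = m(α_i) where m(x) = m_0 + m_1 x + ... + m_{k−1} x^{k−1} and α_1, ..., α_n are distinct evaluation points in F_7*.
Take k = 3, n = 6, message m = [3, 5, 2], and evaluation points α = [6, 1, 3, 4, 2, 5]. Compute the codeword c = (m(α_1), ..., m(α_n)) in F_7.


c = [0, 3, 1, 6, 0, 1]

Message polynomial: m(x) = 3 + 5·x + 2·x^2 (mod 7).
For each evaluation point α_i, compute m(α_i) mod 7:
  α_1 = 6: Horner steps 2 → 3 → 0, so m(6) = 0.
  α_2 = 1: Horner steps 2 → 0 → 3, so m(1) = 3.
  α_3 = 3: Horner steps 2 → 4 → 1, so m(3) = 1.
  α_4 = 4: Horner steps 2 → 6 → 6, so m(4) = 6.
  α_5 = 2: Horner steps 2 → 2 → 0, so m(2) = 0.
  α_6 = 5: Horner steps 2 → 1 → 1, so m(5) = 1.
Codeword c = [0, 3, 1, 6, 0, 1] ∈ F_7^6.


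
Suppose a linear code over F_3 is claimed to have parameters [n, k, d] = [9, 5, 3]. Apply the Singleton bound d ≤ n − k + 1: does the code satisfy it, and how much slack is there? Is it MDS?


Singleton RHS = n − k + 1 = 5, slack = 2, bound satisfied, not MDS.

Singleton bound: d ≤ n − k + 1.
Here n = 9, k = 5, so n − k + 1 = 5.
Given d = 3, check d ≤ 5: YES.
Slack = (n − k + 1) − d = 2.
The code is NOT MDS (slack = 2 > 0).
Description: the claimed parameters are [9, 5, 3]_3; such a code would be non-MDS.


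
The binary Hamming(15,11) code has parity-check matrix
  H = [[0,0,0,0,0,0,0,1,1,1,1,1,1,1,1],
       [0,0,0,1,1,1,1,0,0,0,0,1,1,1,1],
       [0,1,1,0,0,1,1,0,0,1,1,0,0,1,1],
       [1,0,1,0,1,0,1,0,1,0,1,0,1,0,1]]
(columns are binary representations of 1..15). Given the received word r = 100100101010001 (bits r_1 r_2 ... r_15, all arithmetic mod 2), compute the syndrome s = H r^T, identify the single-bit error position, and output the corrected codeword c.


s = (1, 1, 1, 1)^T, error position = 15, corrected codeword c = 100100101010000

Compute s = H r^T mod 2 one row at a time:
  s_1 = 0 + 1 + 0 + 1 + 0 + 0 + 0 + 1 = 3 ≡ 1 (mod 2).
  s_2 = 1 + 0 + 0 + 1 + 0 + 0 + 0 + 1 = 3 ≡ 1 (mod 2).
  s_3 = 0 + 0 + 0 + 1 + 0 + 1 + 0 + 1 = 3 ≡ 1 (mod 2).
  s_4 = 1 + 0 + 0 + 1 + 1 + 1 + 0 + 1 = 5 ≡ 1 (mod 2).
s = (1, 1, 1, 1)^T — this equals column 15 of H (binary 1111), so error is at position 15.
Correct: flip bit 15 of r = 100100101010001 to get c = 100100101010000.


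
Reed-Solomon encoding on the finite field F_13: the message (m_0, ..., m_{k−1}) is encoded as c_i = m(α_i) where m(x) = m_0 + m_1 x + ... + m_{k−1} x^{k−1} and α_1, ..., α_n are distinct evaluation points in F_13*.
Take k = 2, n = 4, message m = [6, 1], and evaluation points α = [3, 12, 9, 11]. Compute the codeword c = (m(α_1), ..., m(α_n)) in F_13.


c = [9, 5, 2, 4]

Message polynomial: m(x) = 6 + 1·x (mod 13).
For each evaluation point α_i, compute m(α_i) mod 13:
  α_1 = 3: Horner steps 1 → 9, so m(3) = 9.
  α_2 = 12: Horner steps 1 → 5, so m(12) = 5.
  α_3 = 9: Horner steps 1 → 2, so m(9) = 2.
  α_4 = 11: Horner steps 1 → 4, so m(11) = 4.
Codeword c = [9, 5, 2, 4] ∈ F_13^4.


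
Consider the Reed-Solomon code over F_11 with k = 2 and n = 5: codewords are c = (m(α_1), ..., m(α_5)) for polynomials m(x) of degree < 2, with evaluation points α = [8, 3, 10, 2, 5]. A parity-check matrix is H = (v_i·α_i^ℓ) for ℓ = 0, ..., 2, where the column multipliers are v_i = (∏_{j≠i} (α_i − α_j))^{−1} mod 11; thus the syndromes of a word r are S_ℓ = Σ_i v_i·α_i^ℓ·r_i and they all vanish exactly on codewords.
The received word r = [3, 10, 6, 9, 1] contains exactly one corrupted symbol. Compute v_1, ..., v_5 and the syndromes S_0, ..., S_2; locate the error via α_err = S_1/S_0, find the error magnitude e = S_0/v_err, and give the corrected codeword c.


S = (3, 2, 5), error at position 1, error magnitude e = 10, c = [4, 10, 6, 9, 1].

Step 1: column multipliers v_i = (∏_{j≠i}(α_i − α_j))^{−1} mod 11.
  i = 1 (α = 8): (8−3)(8−10)(8−2)(8−5) = 5·(−2)·6·3 = −180 ≡ 7, so v_1 = 7^{−1} = 8 (mod 11).
  i = 2 (α = 3): (3−8)(3−10)(3−2)(3−5) = (−5)·(−7)·1·(−2) = −70 ≡ 7, so v_2 = 7^{−1} = 8 (mod 11).
  i = 3 (α = 10): (10−8)(10−3)(10−2)(10−5) = 2·7·8·5 = 560 ≡ 10, so v_3 = 10^{−1} = 10 (mod 11).
  i = 4 (α = 2): (2−8)(2−3)(2−10)(2−5) = (−6)·(−1)·(−8)·(−3) = 144 ≡ 1, so v_4 = 1^{−1} = 1 (mod 11).
  i = 5 (α = 5): (5−8)(5−3)(5−10)(5−2) = (−3)·2·(−5)·3 = 90 ≡ 2, so v_5 = 2^{−1} = 6 (mod 11).
  v = [8, 8, 10, 1, 6].
Step 2: syndromes of r = [3, 10, 6, 9, 1] (all sums mod 11).
  S_0 = Σ v_i r_i = 8·3 + 8·10 + 10·6 + 1·9 + 6·1 = 179 ≡ 3.
  S_1 = Σ v_i α_i r_i = 8·8·3 + 8·3·10 + 10·10·6 + 1·2·9 + 6·5·1 = 1080 ≡ 2.
  α_i^2 mod 11 = [9, 9, 1, 4, 3].
  S_2 = Σ v_i α_i^2 r_i = 8·9·3 + 8·9·10 + 10·1·6 + 1·4·9 + 6·3·1 = 1050 ≡ 5.
  S = (3, 2, 5) ≠ 0, so r is not a codeword (an error is present).
Step 3: locate the error. For a single error e at position i, S_ℓ = v_i·e·α_i^ℓ, so α_err = S_1/S_0.
  S_0^{−1} = 3^{−1} = 4 (mod 11), so α_err = 2·4 = 8 ≡ 8 = α_1. Error position i = 1.
  Consistency check: S_2/S_1 = 5·6 = 30 ≡ 8 = α_err ✓ (single-error assumption holds).
Step 4: error magnitude e = S_0/v_1 = S_0·∏_{j≠1}(α_1 − α_j) = 3·7 = 21 ≡ 10 (mod 11).
Step 5: correct position 1: c_1 = r_1 − e = 3 − 10 ≡ 4 (mod 11). Hence c = [4, 10, 6, 9, 1].
  Check: interpolating c through the α_i gives m(x) = 7 + 1·x (degree < 2) with m(α_i) = c_i for every i, so c is indeed a codeword.


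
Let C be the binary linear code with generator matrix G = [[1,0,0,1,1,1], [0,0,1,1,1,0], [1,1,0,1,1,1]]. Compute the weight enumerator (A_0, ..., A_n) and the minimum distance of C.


Weight distribution: A_0 = 1, A_1 = 1, A_3 = 2, A_4 = 3, A_5 = 1. Minimum distance d = 1.

Enumerate all 2^3 = 8 messages m ∈ F_2^3.
For each, compute codeword c = mG in F_2^6, then tally its weight.
  m = 000 → c = 000000, weight = 0.
  m = 100 → c = 100111, weight = 4.
  m = 010 → c = 001110, weight = 3.
  m = 110 → c = 101001, weight = 3.
  m = 001 → c = 110111, weight = 5.
  m = 101 → c = 010000, weight = 1.
  m = 011 → c = 111001, weight = 4.
  m = 111 → c = 011110, weight = 4.
Tally weights:
  weight 0: 1 codewords.
  weight 1: 1 codewords.
  weight 3: 2 codewords.
  weight 4: 3 codewords.
  weight 5: 1 codewords.
Minimum distance d = smallest w > 0 with A_w > 0 = 1.
Sanity: Σ A_w = 8 = 2^3 = 8 ✓.


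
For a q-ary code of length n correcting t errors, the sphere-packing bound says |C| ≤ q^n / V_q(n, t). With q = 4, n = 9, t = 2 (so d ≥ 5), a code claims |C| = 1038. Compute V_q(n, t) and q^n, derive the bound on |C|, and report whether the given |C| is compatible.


V_q(n, t) = 352, q^n = 262144, Hamming bound = 744, |C| = 1038 > bound (violated).

Step 1: Compute V_q(n, t) = Σ_{j=0}^2 C(n, j) (q−1)^j.
  j = 0: C(9,0)·(3)^0 = 1·1 = 1.
  j = 1: C(9,1)·(3)^1 = 9·3 = 27.
  j = 2: C(9,2)·(3)^2 = 36·9 = 324.
  V_q(n, t) = 1 + 27 + 324 = 352.
Step 2: q^n = 4^9 = 262144.
Step 3: Hamming bound ⌊q^n / V_q(n,t)⌋ = ⌊262144/352⌋ = 744.
Step 4: Compare |C| = 1038 to 744: violated.
The claimed |C| lies above the Hamming bound, so no 4-ary code of length 9 with d ≥ 5 can have 1038 codewords.


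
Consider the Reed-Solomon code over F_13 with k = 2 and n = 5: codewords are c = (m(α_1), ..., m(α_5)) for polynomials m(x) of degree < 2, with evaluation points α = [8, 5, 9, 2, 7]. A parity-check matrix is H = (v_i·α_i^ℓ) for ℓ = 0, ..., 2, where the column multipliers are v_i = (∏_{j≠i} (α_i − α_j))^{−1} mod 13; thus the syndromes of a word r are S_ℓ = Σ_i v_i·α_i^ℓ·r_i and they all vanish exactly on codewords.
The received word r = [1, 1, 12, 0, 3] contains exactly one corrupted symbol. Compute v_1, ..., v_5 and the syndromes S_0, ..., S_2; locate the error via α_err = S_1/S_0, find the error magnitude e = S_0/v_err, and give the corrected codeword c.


S = (12, 8, 1), error at position 2, error magnitude e = 7, c = [1, 7, 12, 0, 3].

Step 1: column multipliers v_i = (∏_{j≠i}(α_i − α_j))^{−1} mod 13.
  i = 1 (α = 8): (8−5)(8−9)(8−2)(8−7) = 3·(−1)·6·1 = −18 ≡ 8, so v_1 = 8^{−1} = 5 (mod 13).
  i = 2 (α = 5): (5−8)(5−9)(5−2)(5−7) = (−3)·(−4)·3·(−2) = −72 ≡ 6, so v_2 = 6^{−1} = 11 (mod 13).
  i = 3 (α = 9): (9−8)(9−5)(9−2)(9−7) = 1·4·7·2 = 56 ≡ 4, so v_3 = 4^{−1} = 10 (mod 13).
  i = 4 (α = 2): (2−8)(2−5)(2−9)(2−7) = (−6)·(−3)·(−7)·(−5) = 630 ≡ 6, so v_4 = 6^{−1} = 11 (mod 13).
  i = 5 (α = 7): (7−8)(7−5)(7−9)(7−2) = (−1)·2·(−2)·5 = 20 ≡ 7, so v_5 = 7^{−1} = 2 (mod 13).
  v = [5, 11, 10, 11, 2].
Step 2: syndromes of r = [1, 1, 12, 0, 3] (all sums mod 13).
  S_0 = Σ v_i r_i = 5·1 + 11·1 + 10·12 + 11·0 + 2·3 = 142 ≡ 12.
  S_1 = Σ v_i α_i r_i = 5·8·1 + 11·5·1 + 10·9·12 + 11·2·0 + 2·7·3 = 1217 ≡ 8.
  α_i^2 mod 13 = [12, 12, 3, 4, 10].
  S_2 = Σ v_i α_i^2 r_i = 5·12·1 + 11·12·1 + 10·3·12 + 11·4·0 + 2·10·3 = 612 ≡ 1.
  S = (12, 8, 1) ≠ 0, so r is not a codeword (an error is present).
Step 3: locate the error. For a single error e at position i, S_ℓ = v_i·e·α_i^ℓ, so α_err = S_1/S_0.
  S_0^{−1} = 12^{−1} = 12 (mod 13), so α_err = 8·12 = 96 ≡ 5 = α_2. Error position i = 2.
  Consistency check: S_2/S_1 = 1·5 = 5 ≡ 5 = α_err ✓ (single-error assumption holds).
Step 4: error magnitude e = S_0/v_2 = S_0·∏_{j≠2}(α_2 − α_j) = 12·6 = 72 ≡ 7 (mod 13).
Step 5: correct position 2: c_2 = r_2 − e = 1 − 7 ≡ 7 (mod 13). Hence c = [1, 7, 12, 0, 3].
  Check: interpolating c through the α_i gives m(x) = 4 + 11·x (degree < 2) with m(α_i) = c_i for every i, so c is indeed a codeword.


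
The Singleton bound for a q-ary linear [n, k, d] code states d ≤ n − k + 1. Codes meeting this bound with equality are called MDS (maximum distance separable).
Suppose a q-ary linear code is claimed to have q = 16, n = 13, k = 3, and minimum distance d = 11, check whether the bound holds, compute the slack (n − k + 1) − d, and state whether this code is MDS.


Singleton RHS = n − k + 1 = 11, slack = 0, bound satisfied, MDS.

Singleton bound: d ≤ n − k + 1.
Here n = 13, k = 3, so n − k + 1 = 11.
Given d = 11, check d ≤ 11: YES.
Slack = (n − k + 1) − d = 0.
The code is MDS (slack = 0).
Description: the claimed parameters are [13, 3, 11]_16; such a code would be MDS (meets Singleton bound).


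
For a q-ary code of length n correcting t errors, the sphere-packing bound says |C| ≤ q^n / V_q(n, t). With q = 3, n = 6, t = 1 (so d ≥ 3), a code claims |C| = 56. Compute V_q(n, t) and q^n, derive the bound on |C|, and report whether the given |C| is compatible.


V_q(n, t) = 13, q^n = 729, Hamming bound = 56, |C| = 56 ≤ bound (satisfied).

Step 1: Compute V_q(n, t) = Σ_{j=0}^1 C(n, j) (q−1)^j.
  j = 0: C(6,0)·(2)^0 = 1·1 = 1.
  j = 1: C(6,1)·(2)^1 = 6·2 = 12.
  V_q(n, t) = 1 + 12 = 13.
Step 2: q^n = 3^6 = 729.
Step 3: Hamming bound ⌊q^n / V_q(n,t)⌋ = ⌊729/13⌋ = 56.
Step 4: Compare |C| = 56 to 56: satisfied.
The claimed |C| lies at the Hamming bound (tight).


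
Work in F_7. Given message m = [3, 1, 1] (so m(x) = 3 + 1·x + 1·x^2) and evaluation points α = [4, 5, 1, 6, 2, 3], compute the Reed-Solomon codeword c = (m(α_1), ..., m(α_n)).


c = [2, 5, 5, 3, 2, 1]

Message polynomial: m(x) = 3 + 1·x + 1·x^2 (mod 7).
For each evaluation point α_i, compute m(α_i) mod 7:
  α_1 = 4: Horner steps 1 → 5 → 2, so m(4) = 2.
  α_2 = 5: Horner steps 1 → 6 → 5, so m(5) = 5.
  α_3 = 1: Horner steps 1 → 2 → 5, so m(1) = 5.
  α_4 = 6: Horner steps 1 → 0 → 3, so m(6) = 3.
  α_5 = 2: Horner steps 1 → 3 → 2, so m(2) = 2.
  α_6 = 3: Horner steps 1 → 4 → 1, so m(3) = 1.
Codeword c = [2, 5, 5, 3, 2, 1] ∈ F_7^6.


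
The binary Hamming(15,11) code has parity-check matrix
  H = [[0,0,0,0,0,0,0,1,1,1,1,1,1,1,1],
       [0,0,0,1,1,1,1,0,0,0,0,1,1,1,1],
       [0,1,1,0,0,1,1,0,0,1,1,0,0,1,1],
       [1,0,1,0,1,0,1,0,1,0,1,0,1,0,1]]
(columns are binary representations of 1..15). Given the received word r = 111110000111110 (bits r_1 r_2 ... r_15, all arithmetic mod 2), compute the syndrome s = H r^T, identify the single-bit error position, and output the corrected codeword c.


s = (1, 1, 1, 1)^T, error position = 15, corrected codeword c = 111110000111111

Compute s = H r^T mod 2 one row at a time:
  s_1 = 0 + 0 + 1 + 1 + 1 + 1 + 1 + 0 = 5 ≡ 1 (mod 2).
  s_2 = 1 + 1 + 0 + 0 + 1 + 1 + 1 + 0 = 5 ≡ 1 (mod 2).
  s_3 = 1 + 1 + 0 + 0 + 1 + 1 + 1 + 0 = 5 ≡ 1 (mod 2).
  s_4 = 1 + 1 + 1 + 0 + 0 + 1 + 1 + 0 = 5 ≡ 1 (mod 2).
s = (1, 1, 1, 1)^T — this equals column 15 of H (binary 1111), so error is at position 15.
Correct: flip bit 15 of r = 111110000111110 to get c = 111110000111111.


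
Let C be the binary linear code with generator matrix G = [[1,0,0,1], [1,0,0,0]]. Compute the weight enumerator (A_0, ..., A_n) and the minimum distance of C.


Weight distribution: A_0 = 1, A_1 = 2, A_2 = 1. Minimum distance d = 1.

Enumerate all 2^2 = 4 messages m ∈ F_2^2.
For each, compute codeword c = mG in F_2^4, then tally its weight.
  m = 00 → c = 0000, weight = 0.
  m = 10 → c = 1001, weight = 2.
  m = 01 → c = 1000, weight = 1.
  m = 11 → c = 0001, weight = 1.
Tally weights:
  weight 0: 1 codewords.
  weight 1: 2 codewords.
  weight 2: 1 codewords.
Minimum distance d = smallest w > 0 with A_w > 0 = 1.
Sanity: Σ A_w = 4 = 2^2 = 4 ✓.


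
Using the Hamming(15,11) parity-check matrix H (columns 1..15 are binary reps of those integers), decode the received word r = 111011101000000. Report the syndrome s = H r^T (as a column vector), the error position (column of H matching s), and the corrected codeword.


s = (1, 1, 0, 1)^T, error position = 13, corrected codeword c = 111011101000100

Compute s = H r^T mod 2 one row at a time:
  s_1 = 0 + 1 + 0 + 0 + 0 + 0 + 0 + 0 = 1 ≡ 1 (mod 2).
  s_2 = 0 + 1 + 1 + 1 + 0 + 0 + 0 + 0 = 3 ≡ 1 (mod 2).
  s_3 = 1 + 1 + 1 + 1 + 0 + 0 + 0 + 0 = 4 ≡ 0 (mod 2).
  s_4 = 1 + 1 + 1 + 1 + 1 + 0 + 0 + 0 = 5 ≡ 1 (mod 2).
s = (1, 1, 0, 1)^T — this equals column 13 of H (binary 1101), so error is at position 13.
Correct: flip bit 13 of r = 111011101000000 to get c = 111011101000100.


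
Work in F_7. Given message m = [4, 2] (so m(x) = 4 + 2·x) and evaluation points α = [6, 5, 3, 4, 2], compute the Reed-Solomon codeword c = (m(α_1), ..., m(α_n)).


c = [2, 0, 3, 5, 1]

Message polynomial: m(x) = 4 + 2·x (mod 7).
For each evaluation point α_i, compute m(α_i) mod 7:
  α_1 = 6: Horner steps 2 → 2, so m(6) = 2.
  α_2 = 5: Horner steps 2 → 0, so m(5) = 0.
  α_3 = 3: Horner steps 2 → 3, so m(3) = 3.
  α_4 = 4: Horner steps 2 → 5, so m(4) = 5.
  α_5 = 2: Horner steps 2 → 1, so m(2) = 1.
Codeword c = [2, 0, 3, 5, 1] ∈ F_7^5.


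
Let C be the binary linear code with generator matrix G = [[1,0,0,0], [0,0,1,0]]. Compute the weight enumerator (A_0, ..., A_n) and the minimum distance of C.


Weight distribution: A_0 = 1, A_1 = 2, A_2 = 1. Minimum distance d = 1.

Enumerate all 2^2 = 4 messages m ∈ F_2^2.
For each, compute codeword c = mG in F_2^4, then tally its weight.
  m = 00 → c = 0000, weight = 0.
  m = 10 → c = 1000, weight = 1.
  m = 01 → c = 0010, weight = 1.
  m = 11 → c = 1010, weight = 2.
Tally weights:
  weight 0: 1 codewords.
  weight 1: 2 codewords.
  weight 2: 1 codewords.
Minimum distance d = smallest w > 0 with A_w > 0 = 1.
Sanity: Σ A_w = 4 = 2^2 = 4 ✓.


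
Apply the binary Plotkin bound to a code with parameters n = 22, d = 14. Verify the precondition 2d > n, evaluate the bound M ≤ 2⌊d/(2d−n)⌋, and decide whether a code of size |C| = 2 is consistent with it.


Plotkin bound M ≤ 4; given |C| = 2 ≤ bound (satisfied).

Check applicability: 2d = 28, n = 22.
2d − n = 6 > 0, so Plotkin applies.
Compute d/(2d−n) = 14/6 ≈ 2.3333.
⌊d/(2d−n)⌋ = 2.
Plotkin bound: M ≤ 2·2 = 4.
Given |C| = 2, check: satisfied.
This |C| is below the Plotkin bound.


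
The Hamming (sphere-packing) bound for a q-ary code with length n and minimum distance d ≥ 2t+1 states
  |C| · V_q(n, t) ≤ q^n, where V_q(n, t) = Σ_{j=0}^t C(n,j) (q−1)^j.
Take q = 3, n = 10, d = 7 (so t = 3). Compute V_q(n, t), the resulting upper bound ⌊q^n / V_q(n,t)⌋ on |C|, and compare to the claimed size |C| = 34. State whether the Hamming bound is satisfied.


V_q(n, t) = 1161, q^n = 59049, Hamming bound = 50, |C| = 34 ≤ bound (satisfied).

Step 1: Compute V_q(n, t) = Σ_{j=0}^3 C(n, j) (q−1)^j.
  j = 0: C(10,0)·(2)^0 = 1·1 = 1.
  j = 1: C(10,1)·(2)^1 = 10·2 = 20.
  j = 2: C(10,2)·(2)^2 = 45·4 = 180.
  j = 3: C(10,3)·(2)^3 = 120·8 = 960.
  V_q(n, t) = 1 + 20 + 180 + 960 = 1161.
Step 2: q^n = 3^10 = 59049.
Step 3: Hamming bound ⌊q^n / V_q(n,t)⌋ = ⌊59049/1161⌋ = 50.
Step 4: Compare |C| = 34 to 50: satisfied.
The claimed |C| lies below the Hamming bound.


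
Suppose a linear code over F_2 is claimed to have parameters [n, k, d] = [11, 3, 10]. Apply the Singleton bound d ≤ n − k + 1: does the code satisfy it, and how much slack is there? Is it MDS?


Singleton RHS = n − k + 1 = 9, slack = -1, bound violated (no such code; not MDS).

Singleton bound: d ≤ n − k + 1.
Here n = 11, k = 3, so n − k + 1 = 9.
Given d = 10, check d ≤ 9: NO.
Slack = (n − k + 1) − d = -1.
The slack is negative: d = 10 exceeds n − k + 1 = 9 by 1, so the Singleton bound is violated and no linear [11, 3, 10]_2 code can exist. In particular it is not MDS (MDS requires d = n − k + 1 exactly).
Description: the claimed parameters are [11, 3, 10]_2; such a code would be impossible (violates the Singleton bound).


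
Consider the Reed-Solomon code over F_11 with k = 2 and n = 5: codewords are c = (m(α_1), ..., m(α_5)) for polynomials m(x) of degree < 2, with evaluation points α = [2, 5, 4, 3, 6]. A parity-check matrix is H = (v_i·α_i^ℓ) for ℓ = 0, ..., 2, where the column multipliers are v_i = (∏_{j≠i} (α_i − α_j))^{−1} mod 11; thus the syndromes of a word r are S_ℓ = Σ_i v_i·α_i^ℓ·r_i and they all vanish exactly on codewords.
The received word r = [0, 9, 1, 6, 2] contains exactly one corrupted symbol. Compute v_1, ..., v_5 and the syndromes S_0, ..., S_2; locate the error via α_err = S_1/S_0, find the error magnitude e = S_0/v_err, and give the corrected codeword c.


S = (7, 2, 10), error at position 2, error magnitude e = 2, c = [0, 7, 1, 6, 2].

Step 1: column multipliers v_i = (∏_{j≠i}(α_i − α_j))^{−1} mod 11.
  i = 1 (α = 2): (2−5)(2−4)(2−3)(2−6) = (−3)·(−2)·(−1)·(−4) = 24 ≡ 2, so v_1 = 2^{−1} = 6 (mod 11).
  i = 2 (α = 5): (5−2)(5−4)(5−3)(5−6) = 3·1·2·(−1) = −6 ≡ 5, so v_2 = 5^{−1} = 9 (mod 11).
  i = 3 (α = 4): (4−2)(4−5)(4−3)(4−6) = 2·(−1)·1·(−2) = 4 ≡ 4, so v_3 = 4^{−1} = 3 (mod 11).
  i = 4 (α = 3): (3−2)(3−5)(3−4)(3−6) = 1·(−2)·(−1)·(−3) = −6 ≡ 5, so v_4 = 5^{−1} = 9 (mod 11).
  i = 5 (α = 6): (6−2)(6−5)(6−4)(6−3) = 4·1·2·3 = 24 ≡ 2, so v_5 = 2^{−1} = 6 (mod 11).
  v = [6, 9, 3, 9, 6].
Step 2: syndromes of r = [0, 9, 1, 6, 2] (all sums mod 11).
  S_0 = Σ v_i r_i = 6·0 + 9·9 + 3·1 + 9·6 + 6·2 = 150 ≡ 7.
  S_1 = Σ v_i α_i r_i = 6·2·0 + 9·5·9 + 3·4·1 + 9·3·6 + 6·6·2 = 651 ≡ 2.
  α_i^2 mod 11 = [4, 3, 5, 9, 3].
  S_2 = Σ v_i α_i^2 r_i = 6·4·0 + 9·3·9 + 3·5·1 + 9·9·6 + 6·3·2 = 780 ≡ 10.
  S = (7, 2, 10) ≠ 0, so r is not a codeword (an error is present).
Step 3: locate the error. For a single error e at position i, S_ℓ = v_i·e·α_i^ℓ, so α_err = S_1/S_0.
  S_0^{−1} = 7^{−1} = 8 (mod 11), so α_err = 2·8 = 16 ≡ 5 = α_2. Error position i = 2.
  Consistency check: S_2/S_1 = 10·6 = 60 ≡ 5 = α_err ✓ (single-error assumption holds).
Step 4: error magnitude e = S_0/v_2 = S_0·∏_{j≠2}(α_2 − α_j) = 7·5 = 35 ≡ 2 (mod 11).
Step 5: correct position 2: c_2 = r_2 − e = 9 − 2 ≡ 7 (mod 11). Hence c = [0, 7, 1, 6, 2].
  Check: interpolating c through the α_i gives m(x) = 10 + 6·x (degree < 2) with m(α_i) = c_i for every i, so c is indeed a codeword.


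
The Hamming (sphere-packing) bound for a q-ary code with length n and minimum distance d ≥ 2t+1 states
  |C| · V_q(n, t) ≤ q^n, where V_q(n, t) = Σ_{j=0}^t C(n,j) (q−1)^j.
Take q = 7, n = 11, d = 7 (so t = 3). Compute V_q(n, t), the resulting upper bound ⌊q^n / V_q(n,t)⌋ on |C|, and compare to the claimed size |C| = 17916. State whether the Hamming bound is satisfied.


V_q(n, t) = 37687, q^n = 1977326743, Hamming bound = 52467, |C| = 17916 ≤ bound (satisfied).

Step 1: Compute V_q(n, t) = Σ_{j=0}^3 C(n, j) (q−1)^j.
  j = 0: C(11,0)·(6)^0 = 1·1 = 1.
  j = 1: C(11,1)·(6)^1 = 11·6 = 66.
  j = 2: C(11,2)·(6)^2 = 55·36 = 1980.
  j = 3: C(11,3)·(6)^3 = 165·216 = 35640.
  V_q(n, t) = 1 + 66 + 1980 + 35640 = 37687.
Step 2: q^n = 7^11 = 1977326743.
Step 3: Hamming bound ⌊q^n / V_q(n,t)⌋ = ⌊1977326743/37687⌋ = 52467.
Step 4: Compare |C| = 17916 to 52467: satisfied.
The claimed |C| lies below the Hamming bound.


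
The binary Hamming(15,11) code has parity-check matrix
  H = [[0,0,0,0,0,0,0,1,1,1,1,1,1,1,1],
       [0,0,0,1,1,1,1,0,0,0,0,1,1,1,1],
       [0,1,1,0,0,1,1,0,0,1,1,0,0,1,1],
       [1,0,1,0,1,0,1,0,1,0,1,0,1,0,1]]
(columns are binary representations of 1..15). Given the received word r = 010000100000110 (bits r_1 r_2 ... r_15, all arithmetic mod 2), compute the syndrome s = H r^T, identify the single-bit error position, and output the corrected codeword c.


s = (0, 1, 1, 0)^T, error position = 6, corrected codeword c = 010001100000110

Compute s = H r^T mod 2 one row at a time:
  s_1 = 0 + 0 + 0 + 0 + 0 + 1 + 1 + 0 = 2 ≡ 0 (mod 2).
  s_2 = 0 + 0 + 0 + 1 + 0 + 1 + 1 + 0 = 3 ≡ 1 (mod 2).
  s_3 = 1 + 0 + 0 + 1 + 0 + 0 + 1 + 0 = 3 ≡ 1 (mod 2).
  s_4 = 0 + 0 + 0 + 1 + 0 + 0 + 1 + 0 = 2 ≡ 0 (mod 2).
s = (0, 1, 1, 0)^T — this equals column 6 of H (binary 0110), so error is at position 6.
Correct: flip bit 6 of r = 010000100000110 to get c = 010001100000110.


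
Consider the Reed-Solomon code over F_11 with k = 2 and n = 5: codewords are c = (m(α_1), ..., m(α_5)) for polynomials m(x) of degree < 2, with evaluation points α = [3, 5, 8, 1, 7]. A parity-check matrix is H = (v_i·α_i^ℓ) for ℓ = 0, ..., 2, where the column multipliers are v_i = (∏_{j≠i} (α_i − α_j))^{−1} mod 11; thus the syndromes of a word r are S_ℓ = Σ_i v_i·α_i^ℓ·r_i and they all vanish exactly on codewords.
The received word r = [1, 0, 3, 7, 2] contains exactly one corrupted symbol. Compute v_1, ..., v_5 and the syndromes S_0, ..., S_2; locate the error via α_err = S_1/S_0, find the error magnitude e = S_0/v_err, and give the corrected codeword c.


S = (10, 8, 2), error at position 1, error magnitude e = 3, c = [9, 0, 3, 7, 2].

Step 1: column multipliers v_i = (∏_{j≠i}(α_i − α_j))^{−1} mod 11.
  i = 1 (α = 3): (3−5)(3−8)(3−1)(3−7) = (−2)·(−5)·2·(−4) = −80 ≡ 8, so v_1 = 8^{−1} = 7 (mod 11).
  i = 2 (α = 5): (5−3)(5−8)(5−1)(5−7) = 2·(−3)·4·(−2) = 48 ≡ 4, so v_2 = 4^{−1} = 3 (mod 11).
  i = 3 (α = 8): (8−3)(8−5)(8−1)(8−7) = 5·3·7·1 = 105 ≡ 6, so v_3 = 6^{−1} = 2 (mod 11).
  i = 4 (α = 1): (1−3)(1−5)(1−8)(1−7) = (−2)·(−4)·(−7)·(−6) = 336 ≡ 6, so v_4 = 6^{−1} = 2 (mod 11).
  i = 5 (α = 7): (7−3)(7−5)(7−8)(7−1) = 4·2·(−1)·6 = −48 ≡ 7, so v_5 = 7^{−1} = 8 (mod 11).
  v = [7, 3, 2, 2, 8].
Step 2: syndromes of r = [1, 0, 3, 7, 2] (all sums mod 11).
  S_0 = Σ v_i r_i = 7·1 + 3·0 + 2·3 + 2·7 + 8·2 = 43 ≡ 10.
  S_1 = Σ v_i α_i r_i = 7·3·1 + 3·5·0 + 2·8·3 + 2·1·7 + 8·7·2 = 195 ≡ 8.
  α_i^2 mod 11 = [9, 3, 9, 1, 5].
  S_2 = Σ v_i α_i^2 r_i = 7·9·1 + 3·3·0 + 2·9·3 + 2·1·7 + 8·5·2 = 211 ≡ 2.
  S = (10, 8, 2) ≠ 0, so r is not a codeword (an error is present).
Step 3: locate the error. For a single error e at position i, S_ℓ = v_i·e·α_i^ℓ, so α_err = S_1/S_0.
  S_0^{−1} = 10^{−1} = 10 (mod 11), so α_err = 8·10 = 80 ≡ 3 = α_1. Error position i = 1.
  Consistency check: S_2/S_1 = 2·7 = 14 ≡ 3 = α_err ✓ (single-error assumption holds).
Step 4: error magnitude e = S_0/v_1 = S_0·∏_{j≠1}(α_1 − α_j) = 10·8 = 80 ≡ 3 (mod 11).
Step 5: correct position 1: c_1 = r_1 − e = 1 − 3 ≡ 9 (mod 11). Hence c = [9, 0, 3, 7, 2].
  Check: interpolating c through the α_i gives m(x) = 6 + 1·x (degree < 2) with m(α_i) = c_i for every i, so c is indeed a codeword.


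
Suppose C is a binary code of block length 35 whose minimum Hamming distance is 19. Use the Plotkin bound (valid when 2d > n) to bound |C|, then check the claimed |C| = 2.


Plotkin bound M ≤ 12; given |C| = 2 ≤ bound (satisfied).

Check applicability: 2d = 38, n = 35.
2d − n = 3 > 0, so Plotkin applies.
Compute d/(2d−n) = 19/3 ≈ 6.3333.
⌊d/(2d−n)⌋ = 6.
Plotkin bound: M ≤ 2·6 = 12.
Given |C| = 2, check: satisfied.
This |C| is below the Plotkin bound.


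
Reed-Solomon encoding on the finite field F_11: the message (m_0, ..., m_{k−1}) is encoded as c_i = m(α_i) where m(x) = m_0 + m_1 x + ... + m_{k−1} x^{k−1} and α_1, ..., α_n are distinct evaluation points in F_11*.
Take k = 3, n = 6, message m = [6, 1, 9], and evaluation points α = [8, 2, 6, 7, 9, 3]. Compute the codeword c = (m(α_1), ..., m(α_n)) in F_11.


c = [7, 0, 6, 3, 7, 2]

Message polynomial: m(x) = 6 + 1·x + 9·x^2 (mod 11).
For each evaluation point α_i, compute m(α_i) mod 11:
  α_1 = 8: Horner steps 9 → 7 → 7, so m(8) = 7.
  α_2 = 2: Horner steps 9 → 8 → 0, so m(2) = 0.
  α_3 = 6: Horner steps 9 → 0 → 6, so m(6) = 6.
  α_4 = 7: Horner steps 9 → 9 → 3, so m(7) = 3.
  α_5 = 9: Horner steps 9 → 5 → 7, so m(9) = 7.
  α_6 = 3: Horner steps 9 → 6 → 2, so m(3) = 2.
Codeword c = [7, 0, 6, 3, 7, 2] ∈ F_11^6.


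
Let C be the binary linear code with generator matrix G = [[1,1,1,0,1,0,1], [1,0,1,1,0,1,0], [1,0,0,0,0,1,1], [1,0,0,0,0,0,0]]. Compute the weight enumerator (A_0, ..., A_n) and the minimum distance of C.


Weight distribution: A_0 = 1, A_1 = 1, A_2 = 1, A_3 = 4, A_4 = 5, A_5 = 3, A_6 = 1. Minimum distance d = 1.

Enumerate all 2^4 = 16 messages m ∈ F_2^4.
For each, compute codeword c = mG in F_2^7, then tally its weight.
  m = 0000 → c = 0000000, weight = 0.
  m = 1000 → c = 1110101, weight = 5.
  m = 0100 → c = 1011010, weight = 4.
  m = 1100 → c = 0101111, weight = 5.
  m = 0010 → c = 1000011, weight = 3.
  m = 1010 → c = 0110110, weight = 4.
  m = 0110 → c = 0011001, weight = 3.
  m = 1110 → c = 1101100, weight = 4.
  m = 0001 → c = 1000000, weight = 1.
  m = 1001 → c = 0110101, weight = 4.
  m = 0101 → c = 0011010, weight = 3.
  m = 1101 → c = 1101111, weight = 6.
  m = 0011 → c = 0000011, weight = 2.
  m = 1011 → c = 1110110, weight = 5.
  m = 0111 → c = 1011001, weight = 4.
  m = 1111 → c = 0101100, weight = 3.
Tally weights:
  weight 0: 1 codewords.
  weight 1: 1 codewords.
  weight 2: 1 codewords.
  weight 3: 4 codewords.
  weight 4: 5 codewords.
  weight 5: 3 codewords.
  weight 6: 1 codewords.
Minimum distance d = smallest w > 0 with A_w > 0 = 1.
Sanity: Σ A_w = 16 = 2^4 = 16 ✓.


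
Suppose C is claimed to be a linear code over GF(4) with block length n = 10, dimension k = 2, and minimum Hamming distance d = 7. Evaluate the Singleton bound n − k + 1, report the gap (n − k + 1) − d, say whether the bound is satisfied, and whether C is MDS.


Singleton RHS = n − k + 1 = 9, slack = 2, bound satisfied, not MDS.

Singleton bound: d ≤ n − k + 1.
Here n = 10, k = 2, so n − k + 1 = 9.
Given d = 7, check d ≤ 9: YES.
Slack = (n − k + 1) − d = 2.
The code is NOT MDS (slack = 2 > 0).
Description: the claimed parameters are [10, 2, 7]_4; such a code would be non-MDS.


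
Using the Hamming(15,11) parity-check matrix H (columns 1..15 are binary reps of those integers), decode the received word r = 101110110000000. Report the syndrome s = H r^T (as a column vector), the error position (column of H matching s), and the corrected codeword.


s = (1, 1, 0, 0)^T, error position = 12, corrected codeword c = 101110110001000

Compute s = H r^T mod 2 one row at a time:
  s_1 = 1 + 0 + 0 + 0 + 0 + 0 + 0 + 0 = 1 ≡ 1 (mod 2).
  s_2 = 1 + 1 + 0 + 1 + 0 + 0 + 0 + 0 = 3 ≡ 1 (mod 2).
  s_3 = 0 + 1 + 0 + 1 + 0 + 0 + 0 + 0 = 2 ≡ 0 (mod 2).
  s_4 = 1 + 1 + 1 + 1 + 0 + 0 + 0 + 0 = 4 ≡ 0 (mod 2).
s = (1, 1, 0, 0)^T — this equals column 12 of H (binary 1100), so error is at position 12.
Correct: flip bit 12 of r = 101110110000000 to get c = 101110110001000.


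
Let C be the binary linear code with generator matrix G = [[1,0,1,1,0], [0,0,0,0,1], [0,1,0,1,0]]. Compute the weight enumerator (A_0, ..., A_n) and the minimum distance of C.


Weight distribution: A_0 = 1, A_1 = 1, A_2 = 1, A_3 = 3, A_4 = 2. Minimum distance d = 1.

Enumerate all 2^3 = 8 messages m ∈ F_2^3.
For each, compute codeword c = mG in F_2^5, then tally its weight.
  m = 000 → c = 00000, weight = 0.
  m = 100 → c = 10110, weight = 3.
  m = 010 → c = 00001, weight = 1.
  m = 110 → c = 10111, weight = 4.
  m = 001 → c = 01010, weight = 2.
  m = 101 → c = 11100, weight = 3.
  m = 011 → c = 01011, weight = 3.
  m = 111 → c = 11101, weight = 4.
Tally weights:
  weight 0: 1 codewords.
  weight 1: 1 codewords.
  weight 2: 1 codewords.
  weight 3: 3 codewords.
  weight 4: 2 codewords.
Minimum distance d = smallest w > 0 with A_w > 0 = 1.
Sanity: Σ A_w = 8 = 2^3 = 8 ✓.


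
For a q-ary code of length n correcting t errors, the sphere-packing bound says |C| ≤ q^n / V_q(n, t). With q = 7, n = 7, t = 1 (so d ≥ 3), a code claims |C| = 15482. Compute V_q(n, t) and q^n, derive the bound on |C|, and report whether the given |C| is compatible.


V_q(n, t) = 43, q^n = 823543, Hamming bound = 19152, |C| = 15482 ≤ bound (satisfied).

Step 1: Compute V_q(n, t) = Σ_{j=0}^1 C(n, j) (q−1)^j.
  j = 0: C(7,0)·(6)^0 = 1·1 = 1.
  j = 1: C(7,1)·(6)^1 = 7·6 = 42.
  V_q(n, t) = 1 + 42 = 43.
Step 2: q^n = 7^7 = 823543.
Step 3: Hamming bound ⌊q^n / V_q(n,t)⌋ = ⌊823543/43⌋ = 19152.
Step 4: Compare |C| = 15482 to 19152: satisfied.
The claimed |C| lies below the Hamming bound.


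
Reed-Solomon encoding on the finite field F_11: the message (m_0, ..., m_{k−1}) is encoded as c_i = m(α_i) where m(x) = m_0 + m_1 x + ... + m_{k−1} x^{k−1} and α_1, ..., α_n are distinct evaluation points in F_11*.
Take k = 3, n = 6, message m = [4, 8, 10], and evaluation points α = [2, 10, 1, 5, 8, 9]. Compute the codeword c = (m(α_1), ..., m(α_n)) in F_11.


c = [5, 6, 0, 8, 4, 6]

Message polynomial: m(x) = 4 + 8·x + 10·x^2 (mod 11).
For each evaluation point α_i, compute m(α_i) mod 11:
  α_1 = 2: Horner steps 10 → 6 → 5, so m(2) = 5.
  α_2 = 10: Horner steps 10 → 9 → 6, so m(10) = 6.
  α_3 = 1: Horner steps 10 → 7 → 0, so m(1) = 0.
  α_4 = 5: Horner steps 10 → 3 → 8, so m(5) = 8.
  α_5 = 8: Horner steps 10 → 0 → 4, so m(8) = 4.
  α_6 = 9: Horner steps 10 → 10 → 6, so m(9) = 6.
Codeword c = [5, 6, 0, 8, 4, 6] ∈ F_11^6.


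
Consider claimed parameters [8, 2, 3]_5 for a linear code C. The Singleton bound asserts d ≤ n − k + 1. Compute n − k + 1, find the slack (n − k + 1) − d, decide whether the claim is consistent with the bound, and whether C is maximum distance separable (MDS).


Singleton RHS = n − k + 1 = 7, slack = 4, bound satisfied, not MDS.

Singleton bound: d ≤ n − k + 1.
Here n = 8, k = 2, so n − k + 1 = 7.
Given d = 3, check d ≤ 7: YES.
Slack = (n − k + 1) − d = 4.
The code is NOT MDS (slack = 4 > 0).
Description: the claimed parameters are [8, 2, 3]_5; such a code would be non-MDS.


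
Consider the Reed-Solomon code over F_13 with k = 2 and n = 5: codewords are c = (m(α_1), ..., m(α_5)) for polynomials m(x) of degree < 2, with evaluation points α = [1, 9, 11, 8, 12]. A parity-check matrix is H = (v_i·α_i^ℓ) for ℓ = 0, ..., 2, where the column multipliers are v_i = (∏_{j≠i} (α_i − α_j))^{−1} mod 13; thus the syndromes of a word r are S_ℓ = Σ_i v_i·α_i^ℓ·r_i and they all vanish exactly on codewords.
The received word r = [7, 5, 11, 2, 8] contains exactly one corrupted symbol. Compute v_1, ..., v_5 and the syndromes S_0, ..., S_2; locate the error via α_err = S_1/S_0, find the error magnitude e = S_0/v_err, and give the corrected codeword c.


S = (10, 3, 10), error at position 5, error magnitude e = 7, c = [7, 5, 11, 2, 1].

Step 1: column multipliers v_i = (∏_{j≠i}(α_i − α_j))^{−1} mod 13.
  i = 1 (α = 1): (1−9)(1−11)(1−8)(1−12) = (−8)·(−10)·(−7)·(−11) = 6160 ≡ 11, so v_1 = 11^{−1} = 6 (mod 13).
  i = 2 (α = 9): (9−1)(9−11)(9−8)(9−12) = 8·(−2)·1·(−3) = 48 ≡ 9, so v_2 = 9^{−1} = 3 (mod 13).
  i = 3 (α = 11): (11−1)(11−9)(11−8)(11−12) = 10·2·3·(−1) = −60 ≡ 5, so v_3 = 5^{−1} = 8 (mod 13).
  i = 4 (α = 8): (8−1)(8−9)(8−11)(8−12) = 7·(−1)·(−3)·(−4) = −84 ≡ 7, so v_4 = 7^{−1} = 2 (mod 13).
  i = 5 (α = 12): (12−1)(12−9)(12−11)(12−8) = 11·3·1·4 = 132 ≡ 2, so v_5 = 2^{−1} = 7 (mod 13).
  v = [6, 3, 8, 2, 7].
Step 2: syndromes of r = [7, 5, 11, 2, 8] (all sums mod 13).
  S_0 = Σ v_i r_i = 6·7 + 3·5 + 8·11 + 2·2 + 7·8 = 205 ≡ 10.
  S_1 = Σ v_i α_i r_i = 6·1·7 + 3·9·5 + 8·11·11 + 2·8·2 + 7·12·8 = 1849 ≡ 3.
  α_i^2 mod 13 = [1, 3, 4, 12, 1].
  S_2 = Σ v_i α_i^2 r_i = 6·1·7 + 3·3·5 + 8·4·11 + 2·12·2 + 7·1·8 = 543 ≡ 10.
  S = (10, 3, 10) ≠ 0, so r is not a codeword (an error is present).
Step 3: locate the error. For a single error e at position i, S_ℓ = v_i·e·α_i^ℓ, so α_err = S_1/S_0.
  S_0^{−1} = 10^{−1} = 4 (mod 13), so α_err = 3·4 = 12 ≡ 12 = α_5. Error position i = 5.
  Consistency check: S_2/S_1 = 10·9 = 90 ≡ 12 = α_err ✓ (single-error assumption holds).
Step 4: error magnitude e = S_0/v_5 = S_0·∏_{j≠5}(α_5 − α_j) = 10·2 = 20 ≡ 7 (mod 13).
Step 5: correct position 5: c_5 = r_5 − e = 8 − 7 ≡ 1 (mod 13). Hence c = [7, 5, 11, 2, 1].
  Check: interpolating c through the α_i gives m(x) = 4 + 3·x (degree < 2) with m(α_i) = c_i for every i, so c is indeed a codeword.


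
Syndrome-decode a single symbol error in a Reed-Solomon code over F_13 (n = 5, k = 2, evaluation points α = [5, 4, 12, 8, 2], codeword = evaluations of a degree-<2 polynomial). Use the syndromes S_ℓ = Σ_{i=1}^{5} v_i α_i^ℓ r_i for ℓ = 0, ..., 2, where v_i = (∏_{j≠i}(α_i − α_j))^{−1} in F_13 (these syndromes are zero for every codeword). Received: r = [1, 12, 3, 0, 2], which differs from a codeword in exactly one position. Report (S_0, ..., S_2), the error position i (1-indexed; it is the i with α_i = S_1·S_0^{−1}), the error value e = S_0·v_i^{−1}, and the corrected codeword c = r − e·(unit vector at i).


S = (2, 8, 6), error at position 2, error magnitude e = 2, c = [1, 10, 3, 0, 2].

Step 1: column multipliers v_i = (∏_{j≠i}(α_i − α_j))^{−1} mod 13.
  i = 1 (α = 5): (5−4)(5−12)(5−8)(5−2) = 1·(−7)·(−3)·3 = 63 ≡ 11, so v_1 = 11^{−1} = 6 (mod 13).
  i = 2 (α = 4): (4−5)(4−12)(4−8)(4−2) = (−1)·(−8)·(−4)·2 = −64 ≡ 1, so v_2 = 1^{−1} = 1 (mod 13).
  i = 3 (α = 12): (12−5)(12−4)(12−8)(12−2) = 7·8·4·10 = 2240 ≡ 4, so v_3 = 4^{−1} = 10 (mod 13).
  i = 4 (α = 8): (8−5)(8−4)(8−12)(8−2) = 3·4·(−4)·6 = −288 ≡ 11, so v_4 = 11^{−1} = 6 (mod 13).
  i = 5 (α = 2): (2−5)(2−4)(2−12)(2−8) = (−3)·(−2)·(−10)·(−6) = 360 ≡ 9, so v_5 = 9^{−1} = 3 (mod 13).
  v = [6, 1, 10, 6, 3].
Step 2: syndromes of r = [1, 12, 3, 0, 2] (all sums mod 13).
  S_0 = Σ v_i r_i = 6·1 + 1·12 + 10·3 + 6·0 + 3·2 = 54 ≡ 2.
  S_1 = Σ v_i α_i r_i = 6·5·1 + 1·4·12 + 10·12·3 + 6·8·0 + 3·2·2 = 450 ≡ 8.
  α_i^2 mod 13 = [12, 3, 1, 12, 4].
  S_2 = Σ v_i α_i^2 r_i = 6·12·1 + 1·3·12 + 10·1·3 + 6·12·0 + 3·4·2 = 162 ≡ 6.
  S = (2, 8, 6) ≠ 0, so r is not a codeword (an error is present).
Step 3: locate the error. For a single error e at position i, S_ℓ = v_i·e·α_i^ℓ, so α_err = S_1/S_0.
  S_0^{−1} = 2^{−1} = 7 (mod 13), so α_err = 8·7 = 56 ≡ 4 = α_2. Error position i = 2.
  Consistency check: S_2/S_1 = 6·5 = 30 ≡ 4 = α_err ✓ (single-error assumption holds).
Step 4: error magnitude e = S_0/v_2 = S_0·∏_{j≠2}(α_2 − α_j) = 2·1 = 2 ≡ 2 (mod 13).
Step 5: correct position 2: c_2 = r_2 − e = 12 − 2 ≡ 10 (mod 13). Hence c = [1, 10, 3, 0, 2].
  Check: interpolating c through the α_i gives m(x) = 7 + 4·x (degree < 2) with m(α_i) = c_i for every i, so c is indeed a codeword.
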